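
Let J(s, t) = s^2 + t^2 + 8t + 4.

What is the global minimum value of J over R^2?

J(s,t) separates as P(s) + Q(t) + 4, so its minimum is min P + min Q + 4.
P'(s) = 2s vanishes at s ∈ {0}; Q'(t) = 2(t + 4) vanishes at t ∈ {-4}.
Local minima of P (where P''>0): P(0)=0. Local minima of Q: Q(-4)=-16.
So the global minimum of J is P(0) + Q(-4) + 4 = 0 − 16 + 4 = -12, attained at (0, -4).

-12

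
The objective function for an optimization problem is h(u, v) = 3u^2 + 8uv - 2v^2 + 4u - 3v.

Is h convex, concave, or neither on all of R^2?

neither

h is quadratic, so its Hessian is the constant matrix H = [[6, 8], [8, -4]].
det(H) = -88, tr(H) = 2.
det(H) < 0, so H is indefinite: neither convex nor concave.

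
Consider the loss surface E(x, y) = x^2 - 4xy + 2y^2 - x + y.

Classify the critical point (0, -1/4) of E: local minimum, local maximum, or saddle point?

saddle point

The Hessian of E is constant: H = [[2, -4], [-4, 4]].
det(H) = 2·4 − (-4)² = -8.
Since det(H) < 0, H is indefinite and the critical point is a saddle point.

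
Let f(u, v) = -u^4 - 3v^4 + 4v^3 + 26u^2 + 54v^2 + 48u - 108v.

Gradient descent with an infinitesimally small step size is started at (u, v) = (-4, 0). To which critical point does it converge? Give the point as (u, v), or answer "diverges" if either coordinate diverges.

diverges

f is separable, so gradient descent decouples: u follows -∂f/∂u, v follows -∂f/∂v.
∂f/∂u = -4(u - 4)(u + 1)(u + 3); at u=-4 this is 96, so u decreases.
∂f/∂v = -12(v - 3)(v - 1)(v + 3); at v=0 this is -108, so v increases.
The u-coordinate has no critical point in that direction and runs off to infinity.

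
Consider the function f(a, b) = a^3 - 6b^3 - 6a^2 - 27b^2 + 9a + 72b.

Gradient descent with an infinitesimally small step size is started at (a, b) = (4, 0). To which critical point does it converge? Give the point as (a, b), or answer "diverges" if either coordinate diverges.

f is separable, so gradient descent decouples: a follows -∂f/∂a, b follows -∂f/∂b.
∂f/∂a = 3(a - 3)(a - 1); at a=4 this is 9, so a decreases.
∂f/∂b = -18(b - 1)(b + 4); at b=0 this is 72, so b decreases.
a converges to its nearest critical value 3 (a local min of the a-part); b converges to -4. The iterate converges to (3, -4).

(3, -4)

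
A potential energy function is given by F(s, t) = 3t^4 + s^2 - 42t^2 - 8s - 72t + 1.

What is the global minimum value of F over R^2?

F(s,t) separates as P(s) + Q(t) + 1, so its minimum is min P + min Q + 1.
P'(s) = 2s - 8 vanishes at s ∈ {4}; Q'(t) = 12(t - 3)(t + 1)(t + 2) vanishes at t ∈ {-2, -1, 3}.
Local minima of P (where P''>0): P(4)=-16. Local minima of Q: Q(-2)=24, Q(3)=-351.
So the global minimum of F is P(4) + Q(3) + 1 = -16 − 351 + 1 = -366, attained at (4, 3).

-366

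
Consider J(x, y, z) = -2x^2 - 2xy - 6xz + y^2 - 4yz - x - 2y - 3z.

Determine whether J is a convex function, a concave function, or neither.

J is quadratic, so its Hessian is the constant matrix H = [[-4, -2, -6], [-2, 2, -4], [-6, -4, 0]].
Leading principal minors: -4, -12, -104.
Neither pattern holds ⇒ H is indefinite ⇒ neither convex nor concave.

neither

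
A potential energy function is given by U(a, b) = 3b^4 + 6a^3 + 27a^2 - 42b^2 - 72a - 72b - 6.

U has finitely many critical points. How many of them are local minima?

2

U separates as a function of a plus a function of b, so ∇U=0 decouples.
∂U/∂a = 18(a - 1)(a + 4) = 0 at a ∈ {-4, 1}; ∂U/∂b = 12(b - 3)(b + 1)(b + 2) = 0 at b ∈ {-2, -1, 3}.
The Hessian is diagonal: diag(U_aa, U_bb). Second derivatives: U_aa(-4)=-90, U_aa(1)=90; U_bb(-2)=60, U_bb(-1)=-48, U_bb(3)=240.
Local minima occur where both diagonal entries positive: (1, -2), (1, 3). Count: 2.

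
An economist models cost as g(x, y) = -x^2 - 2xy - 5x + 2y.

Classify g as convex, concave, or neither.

neither

g is quadratic, so its Hessian is the constant matrix H = [[-2, -2], [-2, 0]].
det(H) = -4, tr(H) = -2.
det(H) < 0, so H is indefinite: neither convex nor concave.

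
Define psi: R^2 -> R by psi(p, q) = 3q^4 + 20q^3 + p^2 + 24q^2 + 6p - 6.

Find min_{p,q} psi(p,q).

-143

psi(p,q) separates as A(p) + B(q) − 6, so its minimum is min A + min B − 6.
A'(p) = 2p + 6 vanishes at p ∈ {-3}; B'(q) = 12q(q + 1)(q + 4) vanishes at q ∈ {-4, -1, 0}.
Local minima of A (where A''>0): A(-3)=-9. Local minima of B: B(-4)=-128, B(0)=0.
So the global minimum of psi is A(-3) + B(-4) − 6 = -9 − 128 − 6 = -143, attained at (-3, -4).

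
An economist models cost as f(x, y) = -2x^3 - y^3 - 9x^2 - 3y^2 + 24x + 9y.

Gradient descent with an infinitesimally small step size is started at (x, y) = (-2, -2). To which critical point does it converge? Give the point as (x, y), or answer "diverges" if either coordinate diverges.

f is separable, so gradient descent decouples: x follows -∂f/∂x, y follows -∂f/∂y.
∂f/∂x = -6(x - 1)(x + 4); at x=-2 this is 36, so x decreases.
∂f/∂y = -3(y - 1)(y + 3); at y=-2 this is 9, so y decreases.
x converges to its nearest critical value -4 (a local min of the x-part); y converges to -3. The iterate converges to (-4, -3).

(-4, -3)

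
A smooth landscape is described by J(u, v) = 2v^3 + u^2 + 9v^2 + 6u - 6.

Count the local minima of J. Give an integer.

1

J separates as a function of u plus a function of v, so ∇J=0 decouples.
∂J/∂u = 2(u + 3) = 0 at u ∈ {-3}; ∂J/∂v = 6v(v + 3) = 0 at v ∈ {-3, 0}.
The Hessian is diagonal: diag(J_uu, J_vv). Second derivatives: J_uu(-3)=2; J_vv(-3)=-18, J_vv(0)=18.
Local minima occur where both diagonal entries positive: (-3, 0). Count: 1.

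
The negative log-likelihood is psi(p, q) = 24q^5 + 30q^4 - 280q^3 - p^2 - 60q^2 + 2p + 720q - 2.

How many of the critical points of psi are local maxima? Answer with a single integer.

psi separates as a function of p plus a function of q, so ∇psi=0 decouples.
∂psi/∂p = -2(p - 1) = 0 at p ∈ {1}; ∂psi/∂q = 120(q - 2)(q - 1)(q + 1)(q + 3) = 0 at q ∈ {-3, -1, 1, 2}.
The Hessian is diagonal: diag(psi_pp, psi_qq). Second derivatives: psi_pp(1)=-2; psi_qq(-3)=-4800, psi_qq(-1)=1440, psi_qq(1)=-960, psi_qq(2)=1800.
Local maxima occur where both diagonal entries negative: (1, -3), (1, 1). Count: 2.

2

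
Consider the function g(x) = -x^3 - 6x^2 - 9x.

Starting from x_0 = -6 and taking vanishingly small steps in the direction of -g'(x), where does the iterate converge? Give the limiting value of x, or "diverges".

-3

g'(x) = -3(x + 1)(x + 3), so g'(-6) = -45.
Gradient descent moves in the -g' direction, i.e. x is increasing.
The nearest critical point in that direction is x = -3, where g'' = 6 > 0 (a local minimum). The iterate converges there.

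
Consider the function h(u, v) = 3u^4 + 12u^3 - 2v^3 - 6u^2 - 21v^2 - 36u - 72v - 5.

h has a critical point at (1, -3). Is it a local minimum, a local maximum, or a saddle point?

saddle point

The mixed partial ∂²h/∂u∂v is 0, so the Hessian at any point is diag(h_uu, h_vv) = diag(12(3u^2 + 6u - 1), -6(2v + 7)).
At (1, -3): H = diag(96, -6).
The eigenvalues have opposite signs, so H is indefinite: a saddle point.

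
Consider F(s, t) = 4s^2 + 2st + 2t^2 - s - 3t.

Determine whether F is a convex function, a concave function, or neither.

F is quadratic, so its Hessian is the constant matrix H = [[8, 2], [2, 4]].
det(H) = 28, tr(H) = 12.
det(H) > 0 and tr(H) > 0, so H is positive definite everywhere: convex.

convex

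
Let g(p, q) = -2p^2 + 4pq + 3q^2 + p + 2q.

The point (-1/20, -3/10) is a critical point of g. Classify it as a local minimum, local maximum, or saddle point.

saddle point

The Hessian of g is constant: H = [[-4, 4], [4, 6]].
det(H) = (-4)·6 − 4² = -40.
Since det(H) < 0, H is indefinite and the critical point is a saddle point.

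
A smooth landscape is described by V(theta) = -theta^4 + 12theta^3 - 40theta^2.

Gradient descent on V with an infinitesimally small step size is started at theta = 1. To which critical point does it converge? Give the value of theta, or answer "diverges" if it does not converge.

V'(theta) = -4theta(theta - 5)(theta - 4), so V'(1) = -48.
Gradient descent moves in the -V' direction, i.e. theta is increasing.
The nearest critical point in that direction is theta = 4, where V'' = 16 > 0 (a local minimum). The iterate converges there.

4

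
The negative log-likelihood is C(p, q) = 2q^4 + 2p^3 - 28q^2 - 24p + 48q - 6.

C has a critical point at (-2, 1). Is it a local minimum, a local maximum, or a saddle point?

The mixed partial ∂²C/∂p∂q is 0, so the Hessian at any point is diag(C_pp, C_qq) = diag(12p, 8(3q^2 - 7)).
At (-2, 1): H = diag(-24, -32).
Both eigenvalues are negative, so H is negative definite: a local maximum.

local maximum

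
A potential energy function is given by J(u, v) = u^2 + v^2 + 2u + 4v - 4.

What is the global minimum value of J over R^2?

J(u,v) separates as P(u) + Q(v) − 4, so its minimum is min P + min Q − 4.
P'(u) = 2u + 2 vanishes at u ∈ {-1}; Q'(v) = 2v + 4 vanishes at v ∈ {-2}.
Local minima of P (where P''>0): P(-1)=-1. Local minima of Q: Q(-2)=-4.
So the global minimum of J is P(-1) + Q(-2) − 4 = -1 − 4 − 4 = -9, attained at (-1, -2).

-9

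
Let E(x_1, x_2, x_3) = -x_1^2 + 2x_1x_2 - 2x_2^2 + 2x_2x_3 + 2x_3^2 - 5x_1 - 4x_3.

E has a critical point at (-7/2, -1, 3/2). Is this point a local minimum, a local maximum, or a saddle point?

saddle point

The Hessian is constant: H = [[-2, 2, 0], [2, -4, 2], [0, 2, 4]].
Leading principal minors: Δ₁ = -2, Δ₂ = 4, Δ₃ = 24.
The minors fit neither the all-positive nor the alternating-sign pattern, so H is indefinite: a saddle point.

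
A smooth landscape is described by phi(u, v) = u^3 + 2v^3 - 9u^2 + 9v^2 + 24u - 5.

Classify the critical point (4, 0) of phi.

local minimum

The mixed partial ∂²phi/∂u∂v is 0, so the Hessian at any point is diag(phi_uu, phi_vv) = diag(6(u - 3), 6(2v + 3)).
At (4, 0): H = diag(6, 18).
Both eigenvalues are positive, so H is positive definite: a local minimum.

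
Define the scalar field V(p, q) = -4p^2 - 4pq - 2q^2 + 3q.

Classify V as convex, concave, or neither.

concave

V is quadratic, so its Hessian is the constant matrix H = [[-8, -4], [-4, -4]].
det(H) = 16, tr(H) = -12.
det(H) > 0 and tr(H) < 0, so H is negative definite everywhere: concave.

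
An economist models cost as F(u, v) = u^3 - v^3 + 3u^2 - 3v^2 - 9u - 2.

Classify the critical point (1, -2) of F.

local minimum

The mixed partial ∂²F/∂u∂v is 0, so the Hessian at any point is diag(F_uu, F_vv) = diag(6(u + 1), -6(v + 1)).
At (1, -2): H = diag(12, 6).
Both eigenvalues are positive, so H is positive definite: a local minimum.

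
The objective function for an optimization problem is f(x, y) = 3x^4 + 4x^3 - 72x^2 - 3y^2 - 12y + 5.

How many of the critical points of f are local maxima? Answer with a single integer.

1

f separates as a function of x plus a function of y, so ∇f=0 decouples.
∂f/∂x = 12x(x - 3)(x + 4) = 0 at x ∈ {-4, 0, 3}; ∂f/∂y = -6(y + 2) = 0 at y ∈ {-2}.
The Hessian is diagonal: diag(f_xx, f_yy). Second derivatives: f_xx(-4)=336, f_xx(0)=-144, f_xx(3)=252; f_yy(-2)=-6.
Local maxima occur where both diagonal entries negative: (0, -2). Count: 1.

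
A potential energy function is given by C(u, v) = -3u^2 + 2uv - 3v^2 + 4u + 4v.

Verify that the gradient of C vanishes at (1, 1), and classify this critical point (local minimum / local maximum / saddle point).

∇C = (-6u + 2v + 4, 2u - 6v + 4); substituting (1, 1) gives ∇C = (0, 0), so (1, 1) is indeed a critical point.
The Hessian of C is constant: H = [[-6, 2], [2, -6]].
det(H) = (-6)·(-6) − 2² = 32.
det(H) > 0 and tr(H) = -12 < 0, so H is negative definite and the point is a local maximum.

local maximum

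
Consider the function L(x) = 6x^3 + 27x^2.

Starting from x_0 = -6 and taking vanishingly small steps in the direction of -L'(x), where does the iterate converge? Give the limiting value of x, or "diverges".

L'(x) = 18x(x + 3), so L'(-6) = 324.
Gradient descent moves in the -L' direction, i.e. x is decreasing.
There is no critical point below x=-6, and L' keeps the same sign, so the iterate runs off to −∞.

diverges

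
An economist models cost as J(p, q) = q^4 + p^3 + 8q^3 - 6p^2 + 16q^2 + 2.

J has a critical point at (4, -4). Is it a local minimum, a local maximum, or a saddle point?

local minimum

The mixed partial ∂²J/∂p∂q is 0, so the Hessian at any point is diag(J_pp, J_qq) = diag(6(p - 2), 4(3q^2 + 12q + 8)).
At (4, -4): H = diag(12, 32).
Both eigenvalues are positive, so H is positive definite: a local minimum.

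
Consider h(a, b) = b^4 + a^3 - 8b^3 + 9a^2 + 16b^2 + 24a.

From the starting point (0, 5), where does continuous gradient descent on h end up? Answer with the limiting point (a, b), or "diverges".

(-2, 4)

h is separable, so gradient descent decouples: a follows -∂h/∂a, b follows -∂h/∂b.
∂h/∂a = 3(a + 2)(a + 4); at a=0 this is 24, so a decreases.
∂h/∂b = 4b(b - 4)(b - 2); at b=5 this is 60, so b decreases.
a converges to its nearest critical value -2 (a local min of the a-part); b converges to 4. The iterate converges to (-2, 4).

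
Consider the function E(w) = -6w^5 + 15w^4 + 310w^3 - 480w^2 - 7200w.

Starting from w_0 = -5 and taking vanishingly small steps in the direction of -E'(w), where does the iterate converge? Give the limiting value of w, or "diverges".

E'(w) = -30(w - 5)(w - 4)(w + 3)(w + 4), so E'(-5) = -5400.
Gradient descent moves in the -E' direction, i.e. w is increasing.
The nearest critical point in that direction is w = -4, where E'' = 2160 > 0 (a local minimum). The iterate converges there.

-4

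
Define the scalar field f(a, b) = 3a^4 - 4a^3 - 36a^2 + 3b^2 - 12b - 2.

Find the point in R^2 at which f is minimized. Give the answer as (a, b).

(3, 2)

f(a,b) separates as P(a) + Q(b) − 2, so its minimum is min P + min Q − 2.
P'(a) = 12a(a - 3)(a + 2) vanishes at a ∈ {-2, 0, 3}; Q'(b) = 6b - 12 vanishes at b ∈ {2}.
Local minima of P (where P''>0): P(-2)=-64, P(3)=-189. Local minima of Q: Q(2)=-12.
So the global minimum of f is P(3) + Q(2) − 2 = -189 − 12 − 2 = -203, attained at (3, 2).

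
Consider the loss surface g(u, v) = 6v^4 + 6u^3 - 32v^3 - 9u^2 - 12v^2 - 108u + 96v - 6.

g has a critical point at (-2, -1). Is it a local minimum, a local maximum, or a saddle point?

saddle point

The mixed partial ∂²g/∂u∂v is 0, so the Hessian at any point is diag(g_uu, g_vv) = diag(18(2u - 1), 24(3v^2 - 8v - 1)).
At (-2, -1): H = diag(-90, 240).
The eigenvalues have opposite signs, so H is indefinite: a saddle point.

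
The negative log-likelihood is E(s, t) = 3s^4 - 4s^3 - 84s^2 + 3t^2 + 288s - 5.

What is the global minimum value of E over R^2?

E(s,t) separates as P(s) + Q(t) − 5, so its minimum is min P + min Q − 5.
P'(s) = 12(s - 3)(s - 2)(s + 4) vanishes at s ∈ {-4, 2, 3}; Q'(t) = 6t vanishes at t ∈ {0}.
Local minima of P (where P''>0): P(-4)=-1472, P(3)=243. Local minima of Q: Q(0)=0.
So the global minimum of E is P(-4) + Q(0) − 5 = -1472 + 0 − 5 = -1477, attained at (-4, 0).

-1477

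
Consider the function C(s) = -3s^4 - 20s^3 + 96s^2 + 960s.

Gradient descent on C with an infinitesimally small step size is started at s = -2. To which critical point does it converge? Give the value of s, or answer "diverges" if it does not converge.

C'(s) = -12(s - 4)(s + 4)(s + 5), so C'(-2) = 432.
Gradient descent moves in the -C' direction, i.e. s is decreasing.
The nearest critical point in that direction is s = -4, where C'' = 96 > 0 (a local minimum). The iterate converges there.

-4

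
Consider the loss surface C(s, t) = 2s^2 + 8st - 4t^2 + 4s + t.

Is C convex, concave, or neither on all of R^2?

C is quadratic, so its Hessian is the constant matrix H = [[4, 8], [8, -8]].
det(H) = -96, tr(H) = -4.
det(H) < 0, so H is indefinite: neither convex nor concave.

neither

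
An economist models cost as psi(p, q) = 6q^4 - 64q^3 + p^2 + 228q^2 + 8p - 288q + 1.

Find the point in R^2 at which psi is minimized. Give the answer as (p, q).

(-4, 1)

psi(p,q) separates as A(p) + B(q) + 1, so its minimum is min A + min B + 1.
A'(p) = 2p + 8 vanishes at p ∈ {-4}; B'(q) = 24(q - 4)(q - 3)(q - 1) vanishes at q ∈ {1, 3, 4}.
Local minima of A (where A''>0): A(-4)=-16. Local minima of B: B(1)=-118, B(4)=-64.
So the global minimum of psi is A(-4) + B(1) + 1 = -16 − 118 + 1 = -133, attained at (-4, 1).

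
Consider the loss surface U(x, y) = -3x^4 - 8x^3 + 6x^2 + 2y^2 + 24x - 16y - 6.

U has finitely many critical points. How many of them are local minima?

1

U separates as a function of x plus a function of y, so ∇U=0 decouples.
∂U/∂x = -12(x - 1)(x + 1)(x + 2) = 0 at x ∈ {-2, -1, 1}; ∂U/∂y = 4(y - 4) = 0 at y ∈ {4}.
The Hessian is diagonal: diag(U_xx, U_yy). Second derivatives: U_xx(-2)=-36, U_xx(-1)=24, U_xx(1)=-72; U_yy(4)=4.
Local minima occur where both diagonal entries positive: (-1, 4). Count: 1.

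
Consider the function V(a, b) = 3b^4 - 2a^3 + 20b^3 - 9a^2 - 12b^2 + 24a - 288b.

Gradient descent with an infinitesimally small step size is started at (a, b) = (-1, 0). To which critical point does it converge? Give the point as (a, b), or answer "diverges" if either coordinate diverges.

(-4, 2)

V is separable, so gradient descent decouples: a follows -∂V/∂a, b follows -∂V/∂b.
∂V/∂a = -6(a - 1)(a + 4); at a=-1 this is 36, so a decreases.
∂V/∂b = 12(b - 2)(b + 3)(b + 4); at b=0 this is -288, so b increases.
a converges to its nearest critical value -4 (a local min of the a-part); b converges to 2. The iterate converges to (-4, 2).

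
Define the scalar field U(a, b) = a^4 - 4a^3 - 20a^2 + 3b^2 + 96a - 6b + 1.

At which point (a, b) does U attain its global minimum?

U(a,b) separates as P(a) + Q(b) + 1, so its minimum is min P + min Q + 1.
P'(a) = 4(a - 4)(a - 2)(a + 3) vanishes at a ∈ {-3, 2, 4}; Q'(b) = 6b - 6 vanishes at b ∈ {1}.
Local minima of P (where P''>0): P(-3)=-279, P(4)=64. Local minima of Q: Q(1)=-3.
So the global minimum of U is P(-3) + Q(1) + 1 = -279 − 3 + 1 = -281, attained at (-3, 1).

(-3, 1)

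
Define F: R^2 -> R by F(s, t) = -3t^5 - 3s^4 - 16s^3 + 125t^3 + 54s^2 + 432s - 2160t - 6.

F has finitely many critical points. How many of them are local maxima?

F separates as a function of s plus a function of t, so ∇F=0 decouples.
∂F/∂s = -12(s - 3)(s + 3)(s + 4) = 0 at s ∈ {-4, -3, 3}; ∂F/∂t = -15(t - 4)(t - 3)(t + 3)(t + 4) = 0 at t ∈ {-4, -3, 3, 4}.
The Hessian is diagonal: diag(F_ss, F_tt). Second derivatives: F_ss(-4)=-84, F_ss(-3)=72, F_ss(3)=-504; F_tt(-4)=840, F_tt(-3)=-630, F_tt(3)=630, F_tt(4)=-840.
Local maxima occur where both diagonal entries negative: (-4, -3), (-4, 4), (3, -3), (3, 4). Count: 4.

4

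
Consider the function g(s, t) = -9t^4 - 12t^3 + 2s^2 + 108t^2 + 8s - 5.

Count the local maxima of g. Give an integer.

g separates as a function of s plus a function of t, so ∇g=0 decouples.
∂g/∂s = 4(s + 2) = 0 at s ∈ {-2}; ∂g/∂t = -36t(t - 2)(t + 3) = 0 at t ∈ {-3, 0, 2}.
The Hessian is diagonal: diag(g_ss, g_tt). Second derivatives: g_ss(-2)=4; g_tt(-3)=-540, g_tt(0)=216, g_tt(2)=-360.
Local maxima occur where both diagonal entries negative: none. Count: 0.

0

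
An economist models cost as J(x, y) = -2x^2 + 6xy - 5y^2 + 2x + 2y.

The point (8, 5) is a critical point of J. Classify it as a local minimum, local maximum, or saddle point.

The Hessian of J is constant: H = [[-4, 6], [6, -10]].
det(H) = (-4)·(-10) − 6² = 4.
det(H) > 0 and tr(H) = -14 < 0, so H is negative definite and the point is a local maximum.

local maximum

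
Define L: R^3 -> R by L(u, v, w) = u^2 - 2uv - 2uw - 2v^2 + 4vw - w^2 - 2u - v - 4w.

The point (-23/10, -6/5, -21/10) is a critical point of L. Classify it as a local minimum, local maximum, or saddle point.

The Hessian is constant: H = [[2, -2, -2], [-2, -4, 4], [-2, 4, -2]].
Leading principal minors: Δ₁ = 2, Δ₂ = -12, Δ₃ = 40.
The minors fit neither the all-positive nor the alternating-sign pattern, so H is indefinite: a saddle point.

saddle point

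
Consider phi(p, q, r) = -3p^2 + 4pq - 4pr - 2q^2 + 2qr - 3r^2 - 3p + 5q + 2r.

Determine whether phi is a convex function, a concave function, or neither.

phi is quadratic, so its Hessian is the constant matrix H = [[-6, 4, -4], [4, -4, 2], [-4, 2, -6]].
Leading principal minors: -6, 8, -24.
Signs alternate −, +, − ⇒ H ≺ 0 ⇒ concave.

concave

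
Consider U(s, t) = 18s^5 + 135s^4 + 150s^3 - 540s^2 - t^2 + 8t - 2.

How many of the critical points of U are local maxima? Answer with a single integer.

2

U separates as a function of s plus a function of t, so ∇U=0 decouples.
∂U/∂s = 90s(s - 1)(s + 3)(s + 4) = 0 at s ∈ {-4, -3, 0, 1}; ∂U/∂t = -2(t - 4) = 0 at t ∈ {4}.
The Hessian is diagonal: diag(U_ss, U_tt). Second derivatives: U_ss(-4)=-1800, U_ss(-3)=1080, U_ss(0)=-1080, U_ss(1)=1800; U_tt(4)=-2.
Local maxima occur where both diagonal entries negative: (-4, 4), (0, 4). Count: 2.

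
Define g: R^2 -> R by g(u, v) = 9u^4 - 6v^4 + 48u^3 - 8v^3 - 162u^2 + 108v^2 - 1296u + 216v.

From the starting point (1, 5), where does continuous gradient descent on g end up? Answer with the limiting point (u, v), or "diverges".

diverges

g is separable, so gradient descent decouples: u follows -∂g/∂u, v follows -∂g/∂v.
∂g/∂u = 36(u - 3)(u + 3)(u + 4); at u=1 this is -1440, so u increases.
∂g/∂v = -24(v - 3)(v + 1)(v + 3); at v=5 this is -2304, so v increases.
The v-coordinate has no critical point in that direction and runs off to infinity.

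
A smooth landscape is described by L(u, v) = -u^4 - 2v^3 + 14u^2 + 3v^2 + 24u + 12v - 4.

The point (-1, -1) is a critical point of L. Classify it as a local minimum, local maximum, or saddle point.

local minimum

The mixed partial ∂²L/∂u∂v is 0, so the Hessian at any point is diag(L_uu, L_vv) = diag(4(-3u^2 + 7), 6(-2v + 1)).
At (-1, -1): H = diag(16, 18).
Both eigenvalues are positive, so H is positive definite: a local minimum.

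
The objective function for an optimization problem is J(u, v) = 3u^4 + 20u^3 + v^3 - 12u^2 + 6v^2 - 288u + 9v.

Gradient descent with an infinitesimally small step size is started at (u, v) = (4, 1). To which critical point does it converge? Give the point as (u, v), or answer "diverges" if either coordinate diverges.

J is separable, so gradient descent decouples: u follows -∂J/∂u, v follows -∂J/∂v.
∂J/∂u = 12(u - 2)(u + 3)(u + 4); at u=4 this is 1344, so u decreases.
∂J/∂v = 3(v + 1)(v + 3); at v=1 this is 24, so v decreases.
u converges to its nearest critical value 2 (a local min of the u-part); v converges to -1. The iterate converges to (2, -1).

(2, -1)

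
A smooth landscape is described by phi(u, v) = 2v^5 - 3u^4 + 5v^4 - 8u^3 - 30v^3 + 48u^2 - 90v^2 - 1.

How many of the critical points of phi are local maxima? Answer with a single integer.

phi separates as a function of u plus a function of v, so ∇phi=0 decouples.
∂phi/∂u = -12u(u - 2)(u + 4) = 0 at u ∈ {-4, 0, 2}; ∂phi/∂v = 10v(v - 3)(v + 2)(v + 3) = 0 at v ∈ {-3, -2, 0, 3}.
The Hessian is diagonal: diag(phi_uu, phi_vv). Second derivatives: phi_uu(-4)=-288, phi_uu(0)=96, phi_uu(2)=-144; phi_vv(-3)=-180, phi_vv(-2)=100, phi_vv(0)=-180, phi_vv(3)=900.
Local maxima occur where both diagonal entries negative: (-4, -3), (-4, 0), (2, -3), (2, 0). Count: 4.

4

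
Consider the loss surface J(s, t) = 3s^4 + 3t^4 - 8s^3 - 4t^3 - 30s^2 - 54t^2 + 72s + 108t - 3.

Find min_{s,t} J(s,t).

J(s,t) separates as P(s) + Q(t) − 3, so its minimum is min P + min Q − 3.
P'(s) = 12(s - 3)(s - 1)(s + 2) vanishes at s ∈ {-2, 1, 3}; Q'(t) = 12(t - 3)(t - 1)(t + 3) vanishes at t ∈ {-3, 1, 3}.
Local minima of P (where P''>0): P(-2)=-152, P(3)=-27. Local minima of Q: Q(-3)=-459, Q(3)=-27.
So the global minimum of J is P(-2) + Q(-3) − 3 = -152 − 459 − 3 = -614, attained at (-2, -3).

-614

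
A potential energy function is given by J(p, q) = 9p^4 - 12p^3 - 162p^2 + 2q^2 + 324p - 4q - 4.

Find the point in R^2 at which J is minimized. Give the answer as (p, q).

(-3, 1)

J(p,q) separates as A(p) + B(q) − 4, so its minimum is min A + min B − 4.
A'(p) = 36(p - 3)(p - 1)(p + 3) vanishes at p ∈ {-3, 1, 3}; B'(q) = 4q - 4 vanishes at q ∈ {1}.
Local minima of A (where A''>0): A(-3)=-1377, A(3)=-81. Local minima of B: B(1)=-2.
So the global minimum of J is A(-3) + B(1) − 4 = -1377 − 2 − 4 = -1383, attained at (-3, 1).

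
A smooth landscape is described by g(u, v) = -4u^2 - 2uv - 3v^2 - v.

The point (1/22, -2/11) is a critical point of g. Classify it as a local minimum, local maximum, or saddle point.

local maximum

The Hessian of g is constant: H = [[-8, -2], [-2, -6]].
det(H) = (-8)·(-6) − (-2)² = 44.
det(H) > 0 and tr(H) = -14 < 0, so H is negative definite and the point is a local maximum.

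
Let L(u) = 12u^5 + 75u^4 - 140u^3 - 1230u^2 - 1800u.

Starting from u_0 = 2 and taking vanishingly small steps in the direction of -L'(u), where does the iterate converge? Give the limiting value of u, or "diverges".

3

L'(u) = 60(u - 3)(u + 1)(u + 2)(u + 5), so L'(2) = -5040.
Gradient descent moves in the -L' direction, i.e. u is increasing.
The nearest critical point in that direction is u = 3, where L'' = 9600 > 0 (a local minimum). The iterate converges there.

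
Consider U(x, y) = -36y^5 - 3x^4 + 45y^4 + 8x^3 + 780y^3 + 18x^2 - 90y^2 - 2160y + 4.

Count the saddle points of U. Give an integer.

6

U separates as a function of x plus a function of y, so ∇U=0 decouples.
∂U/∂x = -12x(x - 3)(x + 1) = 0 at x ∈ {-1, 0, 3}; ∂U/∂y = -180(y - 4)(y - 1)(y + 1)(y + 3) = 0 at y ∈ {-3, -1, 1, 4}.
The Hessian is diagonal: diag(U_xx, U_yy). Second derivatives: U_xx(-1)=-48, U_xx(0)=36, U_xx(3)=-144; U_yy(-3)=10080, U_yy(-1)=-3600, U_yy(1)=4320, U_yy(4)=-18900.
Saddle points occur where the two diagonal entries have opposite signs: (-1, -3), (-1, 1), (0, -1), (0, 4), (3, -3), (3, 1). Count: 6.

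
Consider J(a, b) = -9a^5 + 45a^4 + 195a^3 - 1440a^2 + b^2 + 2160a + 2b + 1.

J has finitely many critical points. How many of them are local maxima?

0

J separates as a function of a plus a function of b, so ∇J=0 decouples.
∂J/∂a = -45(a - 4)(a - 3)(a - 1)(a + 4) = 0 at a ∈ {-4, 1, 3, 4}; ∂J/∂b = 2(b + 1) = 0 at b ∈ {-1}.
The Hessian is diagonal: diag(J_aa, J_bb). Second derivatives: J_aa(-4)=12600, J_aa(1)=-1350, J_aa(3)=630, J_aa(4)=-1080; J_bb(-1)=2.
Local maxima occur where both diagonal entries negative: none. Count: 0.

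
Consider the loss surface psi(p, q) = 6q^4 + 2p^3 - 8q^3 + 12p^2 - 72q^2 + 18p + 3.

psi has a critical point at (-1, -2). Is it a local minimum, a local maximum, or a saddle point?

local minimum

The mixed partial ∂²psi/∂p∂q is 0, so the Hessian at any point is diag(psi_pp, psi_qq) = diag(12(p + 2), 24(3q^2 - 2q - 6)).
At (-1, -2): H = diag(12, 240).
Both eigenvalues are positive, so H is positive definite: a local minimum.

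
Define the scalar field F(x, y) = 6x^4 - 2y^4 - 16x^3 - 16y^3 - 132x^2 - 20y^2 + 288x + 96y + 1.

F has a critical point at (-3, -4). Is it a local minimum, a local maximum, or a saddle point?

The mixed partial ∂²F/∂x∂y is 0, so the Hessian at any point is diag(F_xx, F_yy) = diag(24(3x^2 - 4x - 11), -8(3y^2 + 12y + 5)).
At (-3, -4): H = diag(672, -40).
The eigenvalues have opposite signs, so H is indefinite: a saddle point.

saddle point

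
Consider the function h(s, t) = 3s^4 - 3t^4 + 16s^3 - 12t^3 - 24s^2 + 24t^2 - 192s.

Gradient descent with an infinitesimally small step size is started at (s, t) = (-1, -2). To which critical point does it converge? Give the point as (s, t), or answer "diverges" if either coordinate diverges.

(2, 0)

h is separable, so gradient descent decouples: s follows -∂h/∂s, t follows -∂h/∂t.
∂h/∂s = 12(s - 2)(s + 2)(s + 4); at s=-1 this is -108, so s increases.
∂h/∂t = -12t(t - 1)(t + 4); at t=-2 this is -144, so t increases.
s converges to its nearest critical value 2 (a local min of the s-part); t converges to 0. The iterate converges to (2, 0).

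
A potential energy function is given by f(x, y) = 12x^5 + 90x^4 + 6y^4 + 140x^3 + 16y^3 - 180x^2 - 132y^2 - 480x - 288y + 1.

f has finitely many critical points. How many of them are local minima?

4

f separates as a function of x plus a function of y, so ∇f=0 decouples.
∂f/∂x = 60(x - 1)(x + 1)(x + 2)(x + 4) = 0 at x ∈ {-4, -2, -1, 1}; ∂f/∂y = 24(y - 3)(y + 1)(y + 4) = 0 at y ∈ {-4, -1, 3}.
The Hessian is diagonal: diag(f_xx, f_yy). Second derivatives: f_xx(-4)=-1800, f_xx(-2)=360, f_xx(-1)=-360, f_xx(1)=1800; f_yy(-4)=504, f_yy(-1)=-288, f_yy(3)=672.
Local minima occur where both diagonal entries positive: (-2, -4), (-2, 3), (1, -4), (1, 3). Count: 4.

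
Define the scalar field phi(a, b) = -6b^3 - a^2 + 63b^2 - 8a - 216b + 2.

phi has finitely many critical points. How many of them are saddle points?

1

phi separates as a function of a plus a function of b, so ∇phi=0 decouples.
∂phi/∂a = -2(a + 4) = 0 at a ∈ {-4}; ∂phi/∂b = -18(b - 4)(b - 3) = 0 at b ∈ {3, 4}.
The Hessian is diagonal: diag(phi_aa, phi_bb). Second derivatives: phi_aa(-4)=-2; phi_bb(3)=18, phi_bb(4)=-18.
Saddle points occur where the two diagonal entries have opposite signs: (-4, 3). Count: 1.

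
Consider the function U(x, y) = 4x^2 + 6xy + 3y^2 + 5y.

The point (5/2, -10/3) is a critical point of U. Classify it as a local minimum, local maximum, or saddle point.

local minimum

The Hessian of U is constant: H = [[8, 6], [6, 6]].
det(H) = 8·6 − 6² = 12.
det(H) > 0 and tr(H) = 14 > 0, so H is positive definite and the point is a local minimum.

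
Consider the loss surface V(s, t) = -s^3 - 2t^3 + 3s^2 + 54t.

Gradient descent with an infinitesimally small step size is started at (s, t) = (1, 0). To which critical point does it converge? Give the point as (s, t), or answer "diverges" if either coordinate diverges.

V is separable, so gradient descent decouples: s follows -∂V/∂s, t follows -∂V/∂t.
∂V/∂s = -3s(s - 2); at s=1 this is 3, so s decreases.
∂V/∂t = -6(t - 3)(t + 3); at t=0 this is 54, so t decreases.
s converges to its nearest critical value 0 (a local min of the s-part); t converges to -3. The iterate converges to (0, -3).

(0, -3)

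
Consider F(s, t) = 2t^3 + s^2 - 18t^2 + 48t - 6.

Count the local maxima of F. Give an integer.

F separates as a function of s plus a function of t, so ∇F=0 decouples.
∂F/∂s = 2s = 0 at s ∈ {0}; ∂F/∂t = 6(t - 4)(t - 2) = 0 at t ∈ {2, 4}.
The Hessian is diagonal: diag(F_ss, F_tt). Second derivatives: F_ss(0)=2; F_tt(2)=-12, F_tt(4)=12.
Local maxima occur where both diagonal entries negative: none. Count: 0.

0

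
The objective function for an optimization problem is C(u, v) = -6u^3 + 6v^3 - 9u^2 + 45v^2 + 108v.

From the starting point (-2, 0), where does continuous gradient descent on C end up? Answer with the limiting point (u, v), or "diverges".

(-1, -2)

C is separable, so gradient descent decouples: u follows -∂C/∂u, v follows -∂C/∂v.
∂C/∂u = -18u(u + 1); at u=-2 this is -36, so u increases.
∂C/∂v = 18(v + 2)(v + 3); at v=0 this is 108, so v decreases.
u converges to its nearest critical value -1 (a local min of the u-part); v converges to -2. The iterate converges to (-1, -2).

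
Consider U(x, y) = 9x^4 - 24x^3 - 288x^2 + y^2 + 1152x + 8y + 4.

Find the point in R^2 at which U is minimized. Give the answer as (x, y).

(-4, -4)

U(x,y) separates as P(x) + Q(y) + 4, so its minimum is min P + min Q + 4.
P'(x) = 36(x - 4)(x - 2)(x + 4) vanishes at x ∈ {-4, 2, 4}; Q'(y) = 2y + 8 vanishes at y ∈ {-4}.
Local minima of P (where P''>0): P(-4)=-5376, P(4)=768. Local minima of Q: Q(-4)=-16.
So the global minimum of U is P(-4) + Q(-4) + 4 = -5376 − 16 + 4 = -5388, attained at (-4, -4).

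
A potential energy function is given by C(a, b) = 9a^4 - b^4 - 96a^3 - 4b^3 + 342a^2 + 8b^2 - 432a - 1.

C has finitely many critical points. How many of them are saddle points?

5

C separates as a function of a plus a function of b, so ∇C=0 decouples.
∂C/∂a = 36(a - 4)(a - 3)(a - 1) = 0 at a ∈ {1, 3, 4}; ∂C/∂b = -4b(b - 1)(b + 4) = 0 at b ∈ {-4, 0, 1}.
The Hessian is diagonal: diag(C_aa, C_bb). Second derivatives: C_aa(1)=216, C_aa(3)=-72, C_aa(4)=108; C_bb(-4)=-80, C_bb(0)=16, C_bb(1)=-20.
Saddle points occur where the two diagonal entries have opposite signs: (1, -4), (1, 1), (3, 0), (4, -4), (4, 1). Count: 5.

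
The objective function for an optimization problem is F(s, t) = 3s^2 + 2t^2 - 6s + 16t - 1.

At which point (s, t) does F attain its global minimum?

(1, -4)

F(s,t) separates as P(s) + Q(t) − 1, so its minimum is min P + min Q − 1.
P'(s) = 6s - 6 vanishes at s ∈ {1}; Q'(t) = 4(t + 4) vanishes at t ∈ {-4}.
Local minima of P (where P''>0): P(1)=-3. Local minima of Q: Q(-4)=-32.
So the global minimum of F is P(1) + Q(-4) − 1 = -3 − 32 − 1 = -36, attained at (1, -4).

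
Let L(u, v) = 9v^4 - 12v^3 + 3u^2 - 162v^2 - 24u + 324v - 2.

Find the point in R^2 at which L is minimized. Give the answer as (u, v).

L(u,v) separates as P(u) + Q(v) − 2, so its minimum is min P + min Q − 2.
P'(u) = 6u - 24 vanishes at u ∈ {4}; Q'(v) = 36(v - 3)(v - 1)(v + 3) vanishes at v ∈ {-3, 1, 3}.
Local minima of P (where P''>0): P(4)=-48. Local minima of Q: Q(-3)=-1377, Q(3)=-81.
So the global minimum of L is P(4) + Q(-3) − 2 = -48 − 1377 − 2 = -1427, attained at (4, -3).

(4, -3)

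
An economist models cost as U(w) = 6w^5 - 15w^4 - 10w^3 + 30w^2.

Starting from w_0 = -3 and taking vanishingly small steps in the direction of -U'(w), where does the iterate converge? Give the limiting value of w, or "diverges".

diverges

U'(w) = 30w(w - 2)(w - 1)(w + 1), so U'(-3) = 3600.
Gradient descent moves in the -U' direction, i.e. w is decreasing.
There is no critical point below w=-3, and U' keeps the same sign, so the iterate runs off to −∞.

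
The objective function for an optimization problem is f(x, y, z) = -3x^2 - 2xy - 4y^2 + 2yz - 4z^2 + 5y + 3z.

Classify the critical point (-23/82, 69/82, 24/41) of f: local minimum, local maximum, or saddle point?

The Hessian is constant: H = [[-6, -2, 0], [-2, -8, 2], [0, 2, -8]].
Leading principal minors: Δ₁ = -6, Δ₂ = 44, Δ₃ = -328.
The minors alternate sign starting negative (−, +, −), so H is negative definite: a local maximum.

local maximum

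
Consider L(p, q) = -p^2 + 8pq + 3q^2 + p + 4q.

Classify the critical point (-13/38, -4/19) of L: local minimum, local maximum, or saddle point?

saddle point

The Hessian of L is constant: H = [[-2, 8], [8, 6]].
det(H) = (-2)·6 − 8² = -76.
Since det(H) < 0, H is indefinite and the critical point is a saddle point.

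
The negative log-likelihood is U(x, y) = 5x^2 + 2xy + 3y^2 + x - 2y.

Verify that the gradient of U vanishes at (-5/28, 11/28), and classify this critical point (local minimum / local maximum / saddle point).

∇U = (10x + 2y + 1, 2x + 6y - 2); substituting (-5/28, 11/28) gives ∇U = (0, 0), so (-5/28, 11/28) is indeed a critical point.
The Hessian of U is constant: H = [[10, 2], [2, 6]].
det(H) = 10·6 − 2² = 56.
det(H) > 0 and tr(H) = 16 > 0, so H is positive definite and the point is a local minimum.

local minimum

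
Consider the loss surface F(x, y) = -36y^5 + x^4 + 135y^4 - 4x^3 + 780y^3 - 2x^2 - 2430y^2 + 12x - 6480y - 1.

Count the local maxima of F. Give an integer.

F separates as a function of x plus a function of y, so ∇F=0 decouples.
∂F/∂x = 4(x - 3)(x - 1)(x + 1) = 0 at x ∈ {-1, 1, 3}; ∂F/∂y = -180(y - 4)(y - 3)(y + 1)(y + 3) = 0 at y ∈ {-3, -1, 3, 4}.
The Hessian is diagonal: diag(F_xx, F_yy). Second derivatives: F_xx(-1)=32, F_xx(1)=-16, F_xx(3)=32; F_yy(-3)=15120, F_yy(-1)=-7200, F_yy(3)=4320, F_yy(4)=-6300.
Local maxima occur where both diagonal entries negative: (1, -1), (1, 4). Count: 2.

2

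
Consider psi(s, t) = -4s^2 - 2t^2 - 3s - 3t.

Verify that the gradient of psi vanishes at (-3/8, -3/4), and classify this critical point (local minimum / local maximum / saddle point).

∇psi = (-8s - 3, -4t - 3); substituting (-3/8, -3/4) gives ∇psi = (0, 0), so (-3/8, -3/4) is indeed a critical point.
The Hessian of psi is constant: H = [[-8, 0], [0, -4]].
det(H) = (-8)·(-4) − 0² = 32.
det(H) > 0 and tr(H) = -12 < 0, so H is negative definite and the point is a local maximum.

local maximum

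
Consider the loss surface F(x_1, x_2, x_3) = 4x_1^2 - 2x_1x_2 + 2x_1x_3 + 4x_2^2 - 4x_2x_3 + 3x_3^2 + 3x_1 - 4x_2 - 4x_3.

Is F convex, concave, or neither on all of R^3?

convex

F is quadratic, so its Hessian is the constant matrix H = [[8, -2, 2], [-2, 8, -4], [2, -4, 6]].
Leading principal minors: 8, 60, 232.
All positive ⇒ H ≻ 0 ⇒ convex.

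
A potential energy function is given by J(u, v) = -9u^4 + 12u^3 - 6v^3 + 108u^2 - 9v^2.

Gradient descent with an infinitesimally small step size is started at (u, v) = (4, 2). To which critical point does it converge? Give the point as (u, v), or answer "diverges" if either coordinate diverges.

diverges

J is separable, so gradient descent decouples: u follows -∂J/∂u, v follows -∂J/∂v.
∂J/∂u = -36u(u - 3)(u + 2); at u=4 this is -864, so u increases.
∂J/∂v = -18v(v + 1); at v=2 this is -108, so v increases.
The u-coordinate has no critical point in that direction and runs off to infinity.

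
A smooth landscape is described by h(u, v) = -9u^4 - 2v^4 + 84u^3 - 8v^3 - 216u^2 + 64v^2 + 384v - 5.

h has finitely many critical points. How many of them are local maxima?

4

h separates as a function of u plus a function of v, so ∇h=0 decouples.
∂h/∂u = -36u(u - 4)(u - 3) = 0 at u ∈ {0, 3, 4}; ∂h/∂v = -8(v - 4)(v + 3)(v + 4) = 0 at v ∈ {-4, -3, 4}.
The Hessian is diagonal: diag(h_uu, h_vv). Second derivatives: h_uu(0)=-432, h_uu(3)=108, h_uu(4)=-144; h_vv(-4)=-64, h_vv(-3)=56, h_vv(4)=-448.
Local maxima occur where both diagonal entries negative: (0, -4), (0, 4), (4, -4), (4, 4). Count: 4.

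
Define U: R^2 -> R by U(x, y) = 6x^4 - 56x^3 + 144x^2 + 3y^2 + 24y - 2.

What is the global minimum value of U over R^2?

-50

U(x,y) separates as P(x) + Q(y) − 2, so its minimum is min P + min Q − 2.
P'(x) = 24x(x - 4)(x - 3) vanishes at x ∈ {0, 3, 4}; Q'(y) = 6y + 24 vanishes at y ∈ {-4}.
Local minima of P (where P''>0): P(0)=0, P(4)=256. Local minima of Q: Q(-4)=-48.
So the global minimum of U is P(0) + Q(-4) − 2 = 0 − 48 − 2 = -50, attained at (0, -4).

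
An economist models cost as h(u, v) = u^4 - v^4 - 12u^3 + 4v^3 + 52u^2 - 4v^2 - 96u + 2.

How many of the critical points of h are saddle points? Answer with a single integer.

h separates as a function of u plus a function of v, so ∇h=0 decouples.
∂h/∂u = 4(u - 4)(u - 3)(u - 2) = 0 at u ∈ {2, 3, 4}; ∂h/∂v = -4v(v - 2)(v - 1) = 0 at v ∈ {0, 1, 2}.
The Hessian is diagonal: diag(h_uu, h_vv). Second derivatives: h_uu(2)=8, h_uu(3)=-4, h_uu(4)=8; h_vv(0)=-8, h_vv(1)=4, h_vv(2)=-8.
Saddle points occur where the two diagonal entries have opposite signs: (2, 0), (2, 2), (3, 1), (4, 0), (4, 2). Count: 5.

5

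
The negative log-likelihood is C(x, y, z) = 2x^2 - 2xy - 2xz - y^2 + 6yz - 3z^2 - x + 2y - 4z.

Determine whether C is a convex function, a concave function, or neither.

C is quadratic, so its Hessian is the constant matrix H = [[4, -2, -2], [-2, -2, 6], [-2, 6, -6]].
Leading principal minors: 4, -12, -16.
Neither pattern holds ⇒ H is indefinite ⇒ neither convex nor concave.

neither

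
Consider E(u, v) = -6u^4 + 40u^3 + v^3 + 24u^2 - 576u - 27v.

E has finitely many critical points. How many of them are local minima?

1

E separates as a function of u plus a function of v, so ∇E=0 decouples.
∂E/∂u = -24(u - 4)(u - 3)(u + 2) = 0 at u ∈ {-2, 3, 4}; ∂E/∂v = 3(v - 3)(v + 3) = 0 at v ∈ {-3, 3}.
The Hessian is diagonal: diag(E_uu, E_vv). Second derivatives: E_uu(-2)=-720, E_uu(3)=120, E_uu(4)=-144; E_vv(-3)=-18, E_vv(3)=18.
Local minima occur where both diagonal entries positive: (3, 3). Count: 1.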